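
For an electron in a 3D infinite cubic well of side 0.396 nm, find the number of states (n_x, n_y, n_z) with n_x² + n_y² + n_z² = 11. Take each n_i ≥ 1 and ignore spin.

degeneracy = 3

The level has n_x² + n_y² + n_z² = 11. The ordered positive-integer solutions are (1, 1, 3), (1, 3, 1), (3, 1, 1).
That gives 3 states.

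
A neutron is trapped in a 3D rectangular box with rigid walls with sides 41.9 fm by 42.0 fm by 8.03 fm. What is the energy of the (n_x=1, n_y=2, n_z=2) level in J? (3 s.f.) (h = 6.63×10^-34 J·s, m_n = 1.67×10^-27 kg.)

For a 3D rectangular well E = (h²/8m_n)·Σ n_i²/L_i² = (6.63×10^-34)²/(8·1.67×10^-27) · [1²/(41.9 fm)² + 2²/(42.0 fm)² + 2²/(8.03 fm)²].
Evaluating gives E = 2.13×10^-12 J.

E = 2.13×10^-12 J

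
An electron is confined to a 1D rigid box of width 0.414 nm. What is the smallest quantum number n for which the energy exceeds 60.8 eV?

E_1 = h²/(8m_eL²) = 3.515×10^-19 J = 2.194 eV.
Need n² > 60.8/2.194 = 27.71, i.e. n > 5.264.
The smallest integer satisfying this is n = 6.

n = 6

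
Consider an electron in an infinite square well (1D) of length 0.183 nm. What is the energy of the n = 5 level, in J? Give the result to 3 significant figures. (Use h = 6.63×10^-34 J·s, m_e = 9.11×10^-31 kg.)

E_5 = 4.50×10^-17 J

For an infinite well E_n = n²h²/(8m_eL²), so E_1 = h²/(8m_eL²) = (6.63×10^-34)²/(8·9.11×10^-31·(1.83×10^-10 m)²) = 1.801×10^-18 J.
Then E_5 = 5²·E_1 = 25·1.801×10^-18 J = 4.50×10^-17 J.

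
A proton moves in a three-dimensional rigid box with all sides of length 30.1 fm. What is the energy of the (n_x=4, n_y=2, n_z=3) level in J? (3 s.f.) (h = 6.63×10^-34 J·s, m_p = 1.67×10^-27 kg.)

For a 3D rectangular well E = (h²/8m_p)·Σ n_i²/L_i² = (6.63×10^-34)²/(8·1.67×10^-27) · [4²/(30.1 fm)² + 2²/(30.1 fm)² + 3²/(30.1 fm)²].
Evaluating gives E = 1.05×10^-12 J.

E = 1.05×10^-12 J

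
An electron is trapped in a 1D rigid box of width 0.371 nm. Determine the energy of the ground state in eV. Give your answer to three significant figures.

For an infinite well E_n = n²h²/(8m_eL²), so E_1 = h²/(8m_eL²) = (6.626×10^-34)²/(8·9.109×10^-31·(3.71×10^-10 m)²) = 4.377×10^-19 J.
Converting, E_1 = 4.377×10^-19 J / (1.602×10^-19 J/eV) = 2.73 eV.

E_1 = 2.73 eV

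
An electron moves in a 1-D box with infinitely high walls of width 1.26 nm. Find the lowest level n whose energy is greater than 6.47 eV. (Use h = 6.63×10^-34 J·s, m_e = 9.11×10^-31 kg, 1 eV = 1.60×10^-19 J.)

n = 6

E_1 = h²/(8m_eL²) = 3.799×10^-20 J = 0.2374 eV.
Need n² > 6.47/0.2374 = 27.25, i.e. n > 5.220.
The smallest integer satisfying this is n = 6.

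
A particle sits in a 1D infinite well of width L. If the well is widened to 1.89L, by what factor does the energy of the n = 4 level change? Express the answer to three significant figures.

0.280

E_n ∝ 1/L², so the energy scales by 1/1.89² = 0.280.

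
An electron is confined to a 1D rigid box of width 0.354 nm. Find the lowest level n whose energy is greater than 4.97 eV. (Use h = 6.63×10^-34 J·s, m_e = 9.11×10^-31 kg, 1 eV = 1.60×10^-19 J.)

E_1 = h²/(8m_eL²) = 4.813×10^-19 J = 3.008 eV.
Need n² > 4.97/3.008 = 1.652, i.e. n > 1.285.
The smallest integer satisfying this is n = 2.

n = 2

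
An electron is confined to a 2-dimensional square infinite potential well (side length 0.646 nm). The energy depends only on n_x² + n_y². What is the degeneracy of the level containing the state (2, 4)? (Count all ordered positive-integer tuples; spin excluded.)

degeneracy = 2

The level has n_x² + n_y² = 20. The ordered positive-integer solutions are (2, 4), (4, 2).
That gives 2 states.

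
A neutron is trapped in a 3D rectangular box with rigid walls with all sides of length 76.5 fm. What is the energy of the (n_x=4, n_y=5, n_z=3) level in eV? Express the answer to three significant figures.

For a 3D rectangular well E = (h²/8m_n)·Σ n_i²/L_i² = (6.626×10^-34)²/(8·1.675×10^-27) · [4²/(76.5 fm)² + 5²/(76.5 fm)² + 3²/(76.5 fm)²].
Evaluating gives E = 2.799×10^-13 J = 1.75×10^6 eV.

E = 1.75×10^6 eV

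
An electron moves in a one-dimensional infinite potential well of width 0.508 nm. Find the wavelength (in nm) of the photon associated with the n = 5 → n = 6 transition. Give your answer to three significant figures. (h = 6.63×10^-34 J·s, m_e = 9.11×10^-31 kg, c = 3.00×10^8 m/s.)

λ = 77.4 nm

E_1 = h²/(8m_eL²) = 2.337×10^-19 J, so ΔE = (6² − 5²)E_1 = 2.571×10^-18 J.
λ = hc/ΔE = (6.63×10^-34·3.00×10^8)/2.571×10^-18 = 7.74×10^-8 m = 77.4 nm.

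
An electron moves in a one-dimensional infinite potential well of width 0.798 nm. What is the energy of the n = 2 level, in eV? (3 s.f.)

E_2 = 2.36 eV

For an infinite well E_n = n²h²/(8m_eL²), so E_1 = h²/(8m_eL²) = (6.626×10^-34)²/(8·9.109×10^-31·(7.98×10^-10 m)²) = 9.461×10^-20 J.
Then E_2 = 2²·E_1 = 4·9.461×10^-20 J = 3.784×10^-19 J.
Converting, E_2 = 3.784×10^-19 J / (1.602×10^-19 J/eV) = 2.36 eV.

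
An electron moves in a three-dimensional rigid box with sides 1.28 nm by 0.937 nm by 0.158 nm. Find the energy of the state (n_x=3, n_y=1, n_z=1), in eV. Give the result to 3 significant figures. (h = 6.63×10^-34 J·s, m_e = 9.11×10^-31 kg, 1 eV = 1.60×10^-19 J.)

E = 17.6 eV

For a 3D rectangular well E = (h²/8m_e)·Σ n_i²/L_i² = (6.63×10^-34)²/(8·9.11×10^-31) · [3²/(1.28 nm)² + 1²/(0.937 nm)² + 1²/(0.158 nm)²].
Evaluating gives E = 2.816×10^-18 J = 17.6 eV.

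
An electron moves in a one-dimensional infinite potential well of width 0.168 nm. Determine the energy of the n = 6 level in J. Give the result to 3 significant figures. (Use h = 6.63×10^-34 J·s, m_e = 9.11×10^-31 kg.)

For an infinite well E_n = n²h²/(8m_eL²), so E_1 = h²/(8m_eL²) = (6.63×10^-34)²/(8·9.11×10^-31·(1.68×10^-10 m)²) = 2.137×10^-18 J.
Then E_6 = 6²·E_1 = 36·2.137×10^-18 J = 7.69×10^-17 J.

E_6 = 7.69×10^-17 J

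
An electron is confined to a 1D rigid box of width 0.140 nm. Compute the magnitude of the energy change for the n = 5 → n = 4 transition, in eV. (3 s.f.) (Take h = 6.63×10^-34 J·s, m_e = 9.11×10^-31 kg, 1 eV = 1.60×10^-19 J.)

|ΔE| = 173 eV

E_1 = h²/(8m_eL²) = 3.077×10^-18 J.
|ΔE| = |5² − 4²|·E_1 = 9·3.077×10^-18 J = 2.769×10^-17 J = 173 eV.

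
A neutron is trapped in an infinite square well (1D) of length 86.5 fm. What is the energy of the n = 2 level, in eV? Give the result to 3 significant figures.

For an infinite well E_n = n²h²/(8m_nL²), so E_1 = h²/(8m_nL²) = (6.626×10^-34)²/(8·1.675×10^-27·(8.65×10^-14 m)²) = 4.379×10^-15 J.
Then E_2 = 2²·E_1 = 4·4.379×10^-15 J = 1.752×10^-14 J.
Converting, E_2 = 1.752×10^-14 J / (1.602×10^-19 J/eV) = 1.09×10^5 eV.

E_2 = 1.09×10^5 eV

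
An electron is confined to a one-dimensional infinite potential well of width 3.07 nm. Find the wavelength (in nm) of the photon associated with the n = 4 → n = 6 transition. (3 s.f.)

λ = 1.55×10^3 nm

E_1 = h²/(8m_eL²) = 6.392×10^-21 J, so ΔE = (6² − 4²)E_1 = 1.278×10^-19 J.
λ = hc/ΔE = (6.626×10^-34·2.998×10^8)/1.278×10^-19 = 1.55×10^-6 m = 1.55×10^3 nm.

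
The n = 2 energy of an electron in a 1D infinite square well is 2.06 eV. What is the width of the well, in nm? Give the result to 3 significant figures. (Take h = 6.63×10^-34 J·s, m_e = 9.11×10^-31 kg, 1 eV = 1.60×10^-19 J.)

From E_n = n²h²/(8m_eL²), L = n·h/√(8m_eE_n).
E_2 = 2.06 eV = 3.296×10^-19 J, so L = 2·6.63×10^-34/√(8·9.11×10^-31·3.296×10^-19) = 8.56×10^-10 m = 0.856 nm.

L = 0.856 nm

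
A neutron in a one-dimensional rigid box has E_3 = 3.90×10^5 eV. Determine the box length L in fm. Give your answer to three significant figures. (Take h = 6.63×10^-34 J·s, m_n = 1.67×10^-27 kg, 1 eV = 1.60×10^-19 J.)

L = 68.9 fm

From E_n = n²h²/(8m_nL²), L = n·h/√(8m_nE_n).
E_3 = 3.90×10^5 eV = 6.240×10^-14 J, so L = 3·6.63×10^-34/√(8·1.67×10^-27·6.240×10^-14) = 6.89×10^-14 m = 68.9 fm.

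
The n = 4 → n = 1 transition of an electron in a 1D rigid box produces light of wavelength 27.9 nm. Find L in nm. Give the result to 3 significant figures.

L = 0.356 nm

The photon carries ΔE = hc/λ = 6.626×10^-34·2.998×10^8/2.79×10^-8 m = 7.120×10^-18 J.
Since ΔE = (4² − 1²)E_1, E_1 = 4.747×10^-19 J, and L = h/√(8m_eE_1) = 3.56×10^-10 m = 0.356 nm.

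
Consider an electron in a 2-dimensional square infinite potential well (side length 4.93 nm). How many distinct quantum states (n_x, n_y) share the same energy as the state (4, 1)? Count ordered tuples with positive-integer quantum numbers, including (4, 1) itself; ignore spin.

degeneracy = 2

The level has n_x² + n_y² = 17. The ordered positive-integer solutions are (1, 4), (4, 1).
That gives 2 states.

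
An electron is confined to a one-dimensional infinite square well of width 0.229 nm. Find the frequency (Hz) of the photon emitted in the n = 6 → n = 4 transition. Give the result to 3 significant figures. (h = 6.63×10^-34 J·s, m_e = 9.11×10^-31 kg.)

f = 3.47×10^16 Hz

E_1 = h²/(8m_eL²) = 1.150×10^-18 J and ΔE = (6² − 4²)E_1 = 2.300×10^-17 J.
f = ΔE/h = 2.300×10^-17/6.63×10^-34 = 3.47×10^16 Hz.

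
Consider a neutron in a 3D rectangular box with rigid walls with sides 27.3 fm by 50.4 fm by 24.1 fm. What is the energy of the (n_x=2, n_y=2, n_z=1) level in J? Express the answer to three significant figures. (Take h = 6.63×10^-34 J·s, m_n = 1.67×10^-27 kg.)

E = 2.85×10^-13 J

For a 3D rectangular well E = (h²/8m_n)·Σ n_i²/L_i² = (6.63×10^-34)²/(8·1.67×10^-27) · [2²/(27.3 fm)² + 2²/(50.4 fm)² + 1²/(24.1 fm)²].
Evaluating gives E = 2.85×10^-13 J.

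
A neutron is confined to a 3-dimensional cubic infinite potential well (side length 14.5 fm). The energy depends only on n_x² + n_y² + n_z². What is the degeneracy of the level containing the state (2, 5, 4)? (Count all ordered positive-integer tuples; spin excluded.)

The level has n_x² + n_y² + n_z² = 45. The ordered positive-integer solutions are (2, 4, 5), (2, 5, 4), (4, 2, 5), (4, 5, 2), (5, 2, 4), (5, 4, 2).
That gives 6 states.

degeneracy = 6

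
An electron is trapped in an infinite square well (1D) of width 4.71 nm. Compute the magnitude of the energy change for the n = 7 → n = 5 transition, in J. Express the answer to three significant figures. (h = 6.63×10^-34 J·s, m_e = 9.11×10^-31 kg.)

E_1 = h²/(8m_eL²) = 2.719×10^-21 J.
|ΔE| = |7² − 5²|·E_1 = 24·2.719×10^-21 J = 6.53×10^-20 J.

|ΔE| = 6.53×10^-20 J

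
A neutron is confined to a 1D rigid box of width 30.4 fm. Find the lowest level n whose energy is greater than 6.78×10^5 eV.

E_1 = h²/(8m_nL²) = 3.545×10^-14 J = 2.213×10^5 eV.
Need n² > 6.78×10^5/2.213×10^5 = 3.064, i.e. n > 1.750.
The smallest integer satisfying this is n = 2.

n = 2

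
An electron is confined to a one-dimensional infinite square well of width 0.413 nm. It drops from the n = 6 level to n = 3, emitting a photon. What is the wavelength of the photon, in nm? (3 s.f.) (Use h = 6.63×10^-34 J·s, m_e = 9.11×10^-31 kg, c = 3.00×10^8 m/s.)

E_1 = h²/(8m_eL²) = 3.536×10^-19 J, so ΔE = (6² − 3²)E_1 = 9.547×10^-18 J.
λ = hc/ΔE = (6.63×10^-34·3.00×10^8)/9.547×10^-18 = 2.08×10^-8 m = 20.8 nm.

λ = 20.8 nm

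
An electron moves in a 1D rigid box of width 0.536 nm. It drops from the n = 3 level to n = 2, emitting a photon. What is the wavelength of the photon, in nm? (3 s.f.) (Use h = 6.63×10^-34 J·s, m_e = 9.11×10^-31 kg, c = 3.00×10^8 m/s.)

λ = 189 nm

E_1 = h²/(8m_eL²) = 2.099×10^-19 J, so ΔE = (3² − 2²)E_1 = 1.050×10^-18 J.
λ = hc/ΔE = (6.63×10^-34·3.00×10^8)/1.050×10^-18 = 1.89×10^-7 m = 189 nm.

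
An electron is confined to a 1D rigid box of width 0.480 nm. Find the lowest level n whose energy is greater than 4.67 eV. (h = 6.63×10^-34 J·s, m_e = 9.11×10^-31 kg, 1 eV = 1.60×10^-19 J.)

n = 2

E_1 = h²/(8m_eL²) = 2.618×10^-19 J = 1.636 eV.
Need n² > 4.67/1.636 = 2.855, i.e. n > 1.690.
The smallest integer satisfying this is n = 2.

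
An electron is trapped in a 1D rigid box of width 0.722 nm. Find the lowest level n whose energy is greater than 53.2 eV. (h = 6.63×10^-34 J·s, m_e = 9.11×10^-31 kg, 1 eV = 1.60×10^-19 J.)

E_1 = h²/(8m_eL²) = 1.157×10^-19 J = 0.7231 eV.
Need n² > 53.2/0.7231 = 73.57, i.e. n > 8.577.
The smallest integer satisfying this is n = 9.

n = 9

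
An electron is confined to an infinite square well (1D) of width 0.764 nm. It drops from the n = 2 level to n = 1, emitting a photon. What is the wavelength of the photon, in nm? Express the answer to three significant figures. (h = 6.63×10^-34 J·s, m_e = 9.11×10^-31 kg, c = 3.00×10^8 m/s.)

E_1 = h²/(8m_eL²) = 1.033×10^-19 J, so ΔE = (2² − 1²)E_1 = 3.099×10^-19 J.
λ = hc/ΔE = (6.63×10^-34·3.00×10^8)/3.099×10^-19 = 6.42×10^-7 m = 642 nm.

λ = 642 nm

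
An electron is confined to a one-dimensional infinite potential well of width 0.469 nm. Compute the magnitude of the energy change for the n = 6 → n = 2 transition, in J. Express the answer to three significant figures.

E_1 = h²/(8m_eL²) = 2.739×10^-19 J.
|ΔE| = |6² − 2²|·E_1 = 32·2.739×10^-19 J = 8.76×10^-18 J.

|ΔE| = 8.76×10^-18 J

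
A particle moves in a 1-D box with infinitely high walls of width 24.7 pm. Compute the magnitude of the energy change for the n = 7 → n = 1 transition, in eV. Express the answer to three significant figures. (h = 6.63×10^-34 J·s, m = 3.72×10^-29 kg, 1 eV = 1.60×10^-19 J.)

E_1 = h²/(8mL²) = 2.421×10^-18 J.
|ΔE| = |7² − 1²|·E_1 = 48·2.421×10^-18 J = 1.162×10^-16 J = 726 eV.

|ΔE| = 726 eV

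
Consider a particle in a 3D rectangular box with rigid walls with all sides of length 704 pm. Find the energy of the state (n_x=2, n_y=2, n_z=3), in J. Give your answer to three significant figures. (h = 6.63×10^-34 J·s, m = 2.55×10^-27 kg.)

E = 7.39×10^-22 J

For a 3D rectangular well E = (h²/8m)·Σ n_i²/L_i² = (6.63×10^-34)²/(8·2.55×10^-27) · [2²/(704 pm)² + 2²/(704 pm)² + 3²/(704 pm)²].
Evaluating gives E = 7.39×10^-22 J.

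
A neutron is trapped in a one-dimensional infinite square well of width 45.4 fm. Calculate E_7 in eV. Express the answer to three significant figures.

For an infinite well E_n = n²h²/(8m_nL²), so E_1 = h²/(8m_nL²) = (6.626×10^-34)²/(8·1.675×10^-27·(4.54×10^-14 m)²) = 1.590×10^-14 J.
Then E_7 = 7²·E_1 = 49·1.590×10^-14 J = 7.791×10^-13 J.
Converting, E_7 = 7.791×10^-13 J / (1.602×10^-19 J/eV) = 4.86×10^6 eV.

E_7 = 4.86×10^6 eV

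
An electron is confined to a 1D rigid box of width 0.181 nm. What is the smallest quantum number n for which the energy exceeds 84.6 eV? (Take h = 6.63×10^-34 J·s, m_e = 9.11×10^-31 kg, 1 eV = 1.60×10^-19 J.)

E_1 = h²/(8m_eL²) = 1.841×10^-18 J = 11.51 eV.
Need n² > 84.6/11.51 = 7.350, i.e. n > 2.711.
The smallest integer satisfying this is n = 3.

n = 3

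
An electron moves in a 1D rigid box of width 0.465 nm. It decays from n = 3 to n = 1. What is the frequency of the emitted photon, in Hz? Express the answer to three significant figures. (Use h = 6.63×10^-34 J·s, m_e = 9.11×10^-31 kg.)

E_1 = h²/(8m_eL²) = 2.789×10^-19 J and ΔE = (3² − 1²)E_1 = 2.231×10^-18 J.
f = ΔE/h = 2.231×10^-18/6.63×10^-34 = 3.37×10^15 Hz.

f = 3.37×10^15 Hz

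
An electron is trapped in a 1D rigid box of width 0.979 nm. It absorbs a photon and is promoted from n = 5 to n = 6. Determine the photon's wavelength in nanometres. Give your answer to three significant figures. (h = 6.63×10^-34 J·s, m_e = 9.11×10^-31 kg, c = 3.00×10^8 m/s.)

E_1 = h²/(8m_eL²) = 6.293×10^-20 J, so ΔE = (6² − 5²)E_1 = 6.922×10^-19 J.
λ = hc/ΔE = (6.63×10^-34·3.00×10^8)/6.922×10^-19 = 2.87×10^-7 m = 287 nm.

λ = 287 nm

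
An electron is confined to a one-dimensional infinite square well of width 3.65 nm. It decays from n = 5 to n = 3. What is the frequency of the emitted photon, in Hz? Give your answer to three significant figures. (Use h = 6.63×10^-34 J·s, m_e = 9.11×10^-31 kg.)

E_1 = h²/(8m_eL²) = 4.527×10^-21 J and ΔE = (5² − 3²)E_1 = 7.243×10^-20 J.
f = ΔE/h = 7.243×10^-20/6.63×10^-34 = 1.09×10^14 Hz.

f = 1.09×10^14 Hz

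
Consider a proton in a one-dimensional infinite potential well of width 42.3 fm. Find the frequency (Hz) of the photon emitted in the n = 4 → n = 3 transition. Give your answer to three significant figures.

f = 1.94×10^20 Hz

E_1 = h²/(8m_pL²) = 1.833×10^-14 J and ΔE = (4² − 3²)E_1 = 1.283×10^-13 J.
f = ΔE/h = 1.283×10^-13/6.626×10^-34 = 1.94×10^20 Hz.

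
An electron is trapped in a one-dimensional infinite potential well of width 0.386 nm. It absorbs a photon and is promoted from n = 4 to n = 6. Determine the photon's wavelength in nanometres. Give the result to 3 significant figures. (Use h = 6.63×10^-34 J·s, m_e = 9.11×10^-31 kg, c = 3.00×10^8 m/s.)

λ = 24.6 nm

E_1 = h²/(8m_eL²) = 4.048×10^-19 J, so ΔE = (6² − 4²)E_1 = 8.096×10^-18 J.
λ = hc/ΔE = (6.63×10^-34·3.00×10^8)/8.096×10^-18 = 2.46×10^-8 m = 24.6 nm.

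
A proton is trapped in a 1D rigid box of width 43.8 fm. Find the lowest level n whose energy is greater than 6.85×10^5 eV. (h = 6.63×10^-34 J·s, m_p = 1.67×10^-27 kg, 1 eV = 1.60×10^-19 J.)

E_1 = h²/(8m_pL²) = 1.715×10^-14 J = 1.072×10^5 eV.
Need n² > 6.85×10^5/1.072×10^5 = 6.390, i.e. n > 2.528.
The smallest integer satisfying this is n = 3.

n = 3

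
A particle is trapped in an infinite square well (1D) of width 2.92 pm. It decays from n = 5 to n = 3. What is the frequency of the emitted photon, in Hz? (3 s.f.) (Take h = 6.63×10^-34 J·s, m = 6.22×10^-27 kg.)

f = 2.50×10^16 Hz

E_1 = h²/(8mL²) = 1.036×10^-18 J and ΔE = (5² − 3²)E_1 = 1.658×10^-17 J.
f = ΔE/h = 1.658×10^-17/6.63×10^-34 = 2.50×10^16 Hz.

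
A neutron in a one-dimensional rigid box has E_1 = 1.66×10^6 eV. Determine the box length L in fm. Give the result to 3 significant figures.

L = 11.1 fm

From E_n = n²h²/(8m_nL²), L = n·h/√(8m_nE_n).
E_1 = 1.66×10^6 eV = 2.659×10^-13 J, so L = 1·6.626×10^-34/√(8·1.675×10^-27·2.659×10^-13) = 1.11×10^-14 m = 11.1 fm.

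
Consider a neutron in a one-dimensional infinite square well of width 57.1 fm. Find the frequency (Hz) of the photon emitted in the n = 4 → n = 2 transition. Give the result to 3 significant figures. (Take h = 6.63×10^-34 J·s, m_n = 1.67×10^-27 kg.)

E_1 = h²/(8m_nL²) = 1.009×10^-14 J and ΔE = (4² − 2²)E_1 = 1.211×10^-13 J.
f = ΔE/h = 1.211×10^-13/6.63×10^-34 = 1.83×10^20 Hz.

f = 1.83×10^20 Hz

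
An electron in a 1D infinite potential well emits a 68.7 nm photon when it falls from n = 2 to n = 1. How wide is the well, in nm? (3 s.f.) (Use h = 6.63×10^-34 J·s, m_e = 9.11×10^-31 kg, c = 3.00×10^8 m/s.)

L = 0.250 nm

The photon carries ΔE = hc/λ = 6.63×10^-34·3.00×10^8/6.87×10^-8 m = 2.895×10^-18 J.
Since ΔE = (2² − 1²)E_1, E_1 = 9.650×10^-19 J, and L = h/√(8m_eE_1) = 2.50×10^-10 m = 0.250 nm.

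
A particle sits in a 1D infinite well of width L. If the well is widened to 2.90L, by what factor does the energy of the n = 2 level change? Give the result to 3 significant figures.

0.119

E_n ∝ 1/L², so the energy scales by 1/2.90² = 0.119.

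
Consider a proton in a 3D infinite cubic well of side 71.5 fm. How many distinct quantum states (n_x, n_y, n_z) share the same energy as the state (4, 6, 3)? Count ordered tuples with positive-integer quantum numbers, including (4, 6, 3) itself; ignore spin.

degeneracy = 6

The level has n_x² + n_y² + n_z² = 61. The ordered positive-integer solutions are (3, 4, 6), (3, 6, 4), (4, 3, 6), (4, 6, 3), (6, 3, 4), (6, 4, 3).
That gives 6 states.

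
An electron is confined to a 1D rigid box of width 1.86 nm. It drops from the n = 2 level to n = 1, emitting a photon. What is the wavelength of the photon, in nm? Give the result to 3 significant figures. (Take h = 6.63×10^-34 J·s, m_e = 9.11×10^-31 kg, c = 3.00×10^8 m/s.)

E_1 = h²/(8m_eL²) = 1.743×10^-20 J, so ΔE = (2² − 1²)E_1 = 5.229×10^-20 J.
λ = hc/ΔE = (6.63×10^-34·3.00×10^8)/5.229×10^-20 = 3.80×10^-6 m = 3.80×10^3 nm.

λ = 3.80×10^3 nm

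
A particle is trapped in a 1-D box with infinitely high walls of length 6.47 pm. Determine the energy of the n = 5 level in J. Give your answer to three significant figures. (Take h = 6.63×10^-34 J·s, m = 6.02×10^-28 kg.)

E_5 = 5.45×10^-17 J

For an infinite well E_n = n²h²/(8mL²), so E_1 = h²/(8mL²) = (6.63×10^-34)²/(8·6.02×10^-28·(6.47×10^-12 m)²) = 2.180×10^-18 J.
Then E_5 = 5²·E_1 = 25·2.180×10^-18 J = 5.45×10^-17 J.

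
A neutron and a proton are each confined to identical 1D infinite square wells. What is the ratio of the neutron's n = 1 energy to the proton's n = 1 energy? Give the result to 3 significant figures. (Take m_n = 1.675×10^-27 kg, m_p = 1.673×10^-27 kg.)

E_n ∝ 1/m at fixed n and L, so the ratio is m_p/m_n = 1.673×10^-27/1.675×10^-27 = 0.999.

0.999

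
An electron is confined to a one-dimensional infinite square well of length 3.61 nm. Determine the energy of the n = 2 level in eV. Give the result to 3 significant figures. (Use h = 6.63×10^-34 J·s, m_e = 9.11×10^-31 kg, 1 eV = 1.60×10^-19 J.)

E_2 = 0.116 eV

For an infinite well E_n = n²h²/(8m_eL²), so E_1 = h²/(8m_eL²) = (6.63×10^-34)²/(8·9.11×10^-31·(3.61×10^-9 m)²) = 4.628×10^-21 J.
Then E_2 = 2²·E_1 = 4·4.628×10^-21 J = 1.851×10^-20 J.
Converting, E_2 = 1.851×10^-20 J / (1.60×10^-19 J/eV) = 0.116 eV.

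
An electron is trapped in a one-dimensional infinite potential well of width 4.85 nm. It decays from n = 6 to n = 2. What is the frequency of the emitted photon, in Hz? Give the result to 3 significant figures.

E_1 = h²/(8m_eL²) = 2.561×10^-21 J and ΔE = (6² − 2²)E_1 = 8.195×10^-20 J.
f = ΔE/h = 8.195×10^-20/6.626×10^-34 = 1.24×10^14 Hz.

f = 1.24×10^14 Hz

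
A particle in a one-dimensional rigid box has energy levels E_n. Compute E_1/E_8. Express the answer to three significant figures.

0.0156

E_n ∝ n², so E_1/E_8 = 1²/8² = 1/64 = 0.0156.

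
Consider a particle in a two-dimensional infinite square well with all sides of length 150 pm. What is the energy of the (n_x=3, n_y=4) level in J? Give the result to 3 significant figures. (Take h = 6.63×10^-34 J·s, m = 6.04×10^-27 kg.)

E = 1.01×10^-20 J

For a 2D rectangular well E = (h²/8m)·Σ n_i²/L_i² = (6.63×10^-34)²/(8·6.04×10^-27) · [3²/(150 pm)² + 4²/(150 pm)²].
Evaluating gives E = 1.01×10^-20 J.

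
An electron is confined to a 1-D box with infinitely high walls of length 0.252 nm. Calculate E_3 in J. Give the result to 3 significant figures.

E_3 = 8.54×10^-18 J

For an infinite well E_n = n²h²/(8m_eL²), so E_1 = h²/(8m_eL²) = (6.626×10^-34)²/(8·9.109×10^-31·(2.52×10^-10 m)²) = 9.487×10^-19 J.
Then E_3 = 3²·E_1 = 9·9.487×10^-19 J = 8.54×10^-18 J.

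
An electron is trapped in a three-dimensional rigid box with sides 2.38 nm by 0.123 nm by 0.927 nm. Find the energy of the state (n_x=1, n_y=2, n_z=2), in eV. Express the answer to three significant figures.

E = 101 eV

For a 3D rectangular well E = (h²/8m_e)·Σ n_i²/L_i² = (6.626×10^-34)²/(8·9.109×10^-31) · [1²/(2.38 nm)² + 2²/(0.123 nm)² + 2²/(0.927 nm)²].
Evaluating gives E = 1.622×10^-17 J = 101 eV.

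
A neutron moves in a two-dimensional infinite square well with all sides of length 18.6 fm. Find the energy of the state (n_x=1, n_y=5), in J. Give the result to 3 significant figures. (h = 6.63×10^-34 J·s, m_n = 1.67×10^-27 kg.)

E = 2.47×10^-12 J

For a 2D rectangular well E = (h²/8m_n)·Σ n_i²/L_i² = (6.63×10^-34)²/(8·1.67×10^-27) · [1²/(18.6 fm)² + 5²/(18.6 fm)²].
Evaluating gives E = 2.47×10^-12 J.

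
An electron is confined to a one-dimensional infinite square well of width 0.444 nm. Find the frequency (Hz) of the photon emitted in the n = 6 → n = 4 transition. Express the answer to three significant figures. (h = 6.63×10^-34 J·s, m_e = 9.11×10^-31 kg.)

f = 9.23×10^15 Hz

E_1 = h²/(8m_eL²) = 3.060×10^-19 J and ΔE = (6² − 4²)E_1 = 6.120×10^-18 J.
f = ΔE/h = 6.120×10^-18/6.63×10^-34 = 9.23×10^15 Hz.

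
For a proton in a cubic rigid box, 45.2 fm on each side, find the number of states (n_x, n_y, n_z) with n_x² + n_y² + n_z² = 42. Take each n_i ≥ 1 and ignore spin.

The level has n_x² + n_y² + n_z² = 42. The ordered positive-integer solutions are (1, 4, 5), (1, 5, 4), (4, 1, 5), (4, 5, 1), (5, 1, 4), (5, 4, 1).
That gives 6 states.

degeneracy = 6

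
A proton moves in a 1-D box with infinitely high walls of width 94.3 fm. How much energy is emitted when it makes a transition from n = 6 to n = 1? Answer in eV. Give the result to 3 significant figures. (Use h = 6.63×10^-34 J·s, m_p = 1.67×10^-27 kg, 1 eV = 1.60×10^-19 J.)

|ΔE| = 8.09×10^5 eV

E_1 = h²/(8m_pL²) = 3.700×10^-15 J.
|ΔE| = |6² − 1²|·E_1 = 35·3.700×10^-15 J = 1.295×10^-13 J = 8.09×10^5 eV.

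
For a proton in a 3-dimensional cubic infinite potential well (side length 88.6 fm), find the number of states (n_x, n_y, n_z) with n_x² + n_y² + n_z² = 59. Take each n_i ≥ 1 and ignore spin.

The level has n_x² + n_y² + n_z² = 59. The ordered positive-integer solutions are (1, 3, 7), (1, 7, 3), (3, 1, 7), (3, 5, 5), (3, 7, 1), (5, 3, 5), (5, 5, 3), (7, 1, 3), (7, 3, 1).
That gives 9 states.

degeneracy = 9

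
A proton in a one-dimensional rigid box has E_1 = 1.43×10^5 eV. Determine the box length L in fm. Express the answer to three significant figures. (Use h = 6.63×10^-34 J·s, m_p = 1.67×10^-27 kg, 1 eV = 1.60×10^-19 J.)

From E_n = n²h²/(8m_pL²), L = n·h/√(8m_pE_n).
E_1 = 1.43×10^5 eV = 2.288×10^-14 J, so L = 1·6.63×10^-34/√(8·1.67×10^-27·2.288×10^-14) = 3.79×10^-14 m = 37.9 fm.

L = 37.9 fm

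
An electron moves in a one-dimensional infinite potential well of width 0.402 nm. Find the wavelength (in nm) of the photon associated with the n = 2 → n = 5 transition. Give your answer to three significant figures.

E_1 = h²/(8m_eL²) = 3.728×10^-19 J, so ΔE = (5² − 2²)E_1 = 7.829×10^-18 J.
λ = hc/ΔE = (6.626×10^-34·2.998×10^8)/7.829×10^-18 = 2.54×10^-8 m = 25.4 nm.

λ = 25.4 nm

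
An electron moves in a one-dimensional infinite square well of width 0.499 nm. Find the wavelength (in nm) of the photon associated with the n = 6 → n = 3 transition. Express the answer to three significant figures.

λ = 30.4 nm

E_1 = h²/(8m_eL²) = 2.420×10^-19 J, so ΔE = (6² − 3²)E_1 = 6.534×10^-18 J.
λ = hc/ΔE = (6.626×10^-34·2.998×10^8)/6.534×10^-18 = 3.04×10^-8 m = 30.4 nm.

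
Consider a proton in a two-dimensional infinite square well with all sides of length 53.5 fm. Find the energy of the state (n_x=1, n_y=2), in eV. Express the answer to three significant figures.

For a 2D rectangular well E = (h²/8m_p)·Σ n_i²/L_i² = (6.626×10^-34)²/(8·1.673×10^-27) · [1²/(53.5 fm)² + 2²/(53.5 fm)²].
Evaluating gives E = 5.730×10^-14 J = 3.58×10^5 eV.

E = 3.58×10^5 eV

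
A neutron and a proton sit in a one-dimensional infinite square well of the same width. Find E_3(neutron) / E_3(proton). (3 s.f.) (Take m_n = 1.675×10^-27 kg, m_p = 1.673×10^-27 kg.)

0.999

E_n ∝ 1/m at fixed n and L, so the ratio is m_p/m_n = 1.673×10^-27/1.675×10^-27 = 0.999.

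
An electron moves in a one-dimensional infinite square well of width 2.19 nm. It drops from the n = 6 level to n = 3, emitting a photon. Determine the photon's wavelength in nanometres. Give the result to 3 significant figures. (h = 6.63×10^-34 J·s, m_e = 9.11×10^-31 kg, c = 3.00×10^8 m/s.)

E_1 = h²/(8m_eL²) = 1.258×10^-20 J, so ΔE = (6² − 3²)E_1 = 3.397×10^-19 J.
λ = hc/ΔE = (6.63×10^-34·3.00×10^8)/3.397×10^-19 = 5.86×10^-7 m = 586 nm.

λ = 586 nm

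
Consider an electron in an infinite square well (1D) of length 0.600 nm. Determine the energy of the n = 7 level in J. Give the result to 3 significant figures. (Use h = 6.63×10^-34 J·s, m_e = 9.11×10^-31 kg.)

E_7 = 8.21×10^-18 J

For an infinite well E_n = n²h²/(8m_eL²), so E_1 = h²/(8m_eL²) = (6.63×10^-34)²/(8·9.11×10^-31·(6.00×10^-10 m)²) = 1.675×10^-19 J.
Then E_7 = 7²·E_1 = 49·1.675×10^-19 J = 8.21×10^-18 J.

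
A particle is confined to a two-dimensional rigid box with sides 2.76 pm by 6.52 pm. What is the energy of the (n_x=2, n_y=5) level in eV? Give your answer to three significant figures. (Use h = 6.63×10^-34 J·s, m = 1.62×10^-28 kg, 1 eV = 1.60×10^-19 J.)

For a 2D rectangular well E = (h²/8m)·Σ n_i²/L_i² = (6.63×10^-34)²/(8·1.62×10^-28) · [2²/(2.76 pm)² + 5²/(6.52 pm)²].
Evaluating gives E = 3.776×10^-16 J = 2.36×10^3 eV.

E = 2.36×10^3 eV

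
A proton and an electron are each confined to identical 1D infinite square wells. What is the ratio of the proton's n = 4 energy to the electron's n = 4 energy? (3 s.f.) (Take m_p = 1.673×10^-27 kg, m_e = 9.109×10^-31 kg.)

E_n ∝ 1/m at fixed n and L, so the ratio is m_e/m_p = 9.109×10^-31/1.673×10^-27 = 5.44×10^-4.

5.44×10^-4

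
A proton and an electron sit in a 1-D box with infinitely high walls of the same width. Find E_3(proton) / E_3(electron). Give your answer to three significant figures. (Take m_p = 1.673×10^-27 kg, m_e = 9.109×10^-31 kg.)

E_n ∝ 1/m at fixed n and L, so the ratio is m_e/m_p = 9.109×10^-31/1.673×10^-27 = 5.44×10^-4.

5.44×10^-4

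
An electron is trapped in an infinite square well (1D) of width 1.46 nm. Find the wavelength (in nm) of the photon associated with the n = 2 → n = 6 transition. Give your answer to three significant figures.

λ = 220 nm

E_1 = h²/(8m_eL²) = 2.826×10^-20 J, so ΔE = (6² − 2²)E_1 = 9.043×10^-19 J.
λ = hc/ΔE = (6.626×10^-34·2.998×10^8)/9.043×10^-19 = 2.20×10^-7 m = 220 nm.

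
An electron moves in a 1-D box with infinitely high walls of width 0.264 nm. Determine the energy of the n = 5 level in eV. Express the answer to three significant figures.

E_5 = 135 eV

For an infinite well E_n = n²h²/(8m_eL²), so E_1 = h²/(8m_eL²) = (6.626×10^-34)²/(8·9.109×10^-31·(2.64×10^-10 m)²) = 8.644×10^-19 J.
Then E_5 = 5²·E_1 = 25·8.644×10^-19 J = 2.161×10^-17 J.
Converting, E_5 = 2.161×10^-17 J / (1.602×10^-19 J/eV) = 135 eV.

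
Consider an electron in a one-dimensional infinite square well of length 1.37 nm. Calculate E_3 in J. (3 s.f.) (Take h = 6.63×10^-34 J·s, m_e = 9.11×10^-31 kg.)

For an infinite well E_n = n²h²/(8m_eL²), so E_1 = h²/(8m_eL²) = (6.63×10^-34)²/(8·9.11×10^-31·(1.37×10^-9 m)²) = 3.213×10^-20 J.
Then E_3 = 3²·E_1 = 9·3.213×10^-20 J = 2.89×10^-19 J.

E_3 = 2.89×10^-19 J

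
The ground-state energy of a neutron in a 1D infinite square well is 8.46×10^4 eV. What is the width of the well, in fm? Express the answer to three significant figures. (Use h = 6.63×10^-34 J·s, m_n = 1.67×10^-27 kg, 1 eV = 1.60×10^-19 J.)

From E_n = n²h²/(8m_nL²), L = n·h/√(8m_nE_n).
E_1 = 8.46×10^4 eV = 1.354×10^-14 J, so L = 1·6.63×10^-34/√(8·1.67×10^-27·1.354×10^-14) = 4.93×10^-14 m = 49.3 fm.

L = 49.3 fm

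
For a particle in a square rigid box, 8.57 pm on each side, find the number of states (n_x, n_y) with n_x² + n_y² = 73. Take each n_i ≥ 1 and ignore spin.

degeneracy = 2

The level has n_x² + n_y² = 73. The ordered positive-integer solutions are (3, 8), (8, 3).
That gives 2 states.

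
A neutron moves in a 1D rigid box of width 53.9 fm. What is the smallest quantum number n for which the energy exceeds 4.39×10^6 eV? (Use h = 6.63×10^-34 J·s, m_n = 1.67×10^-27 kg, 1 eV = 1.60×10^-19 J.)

E_1 = h²/(8m_nL²) = 1.133×10^-14 J = 7.081×10^4 eV.
Need n² > 4.39×10^6/7.081×10^4 = 62.00, i.e. n > 7.874.
The smallest integer satisfying this is n = 8.

n = 8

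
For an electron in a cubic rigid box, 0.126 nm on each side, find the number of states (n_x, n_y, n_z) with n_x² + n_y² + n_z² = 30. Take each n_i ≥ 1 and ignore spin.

The level has n_x² + n_y² + n_z² = 30. The ordered positive-integer solutions are (1, 2, 5), (1, 5, 2), (2, 1, 5), (2, 5, 1), (5, 1, 2), (5, 2, 1).
That gives 6 states.

degeneracy = 6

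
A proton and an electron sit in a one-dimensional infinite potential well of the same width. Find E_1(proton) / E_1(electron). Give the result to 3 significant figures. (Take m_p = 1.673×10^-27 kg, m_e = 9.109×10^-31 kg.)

E_n ∝ 1/m at fixed n and L, so the ratio is m_e/m_p = 9.109×10^-31/1.673×10^-27 = 5.44×10^-4.

5.44×10^-4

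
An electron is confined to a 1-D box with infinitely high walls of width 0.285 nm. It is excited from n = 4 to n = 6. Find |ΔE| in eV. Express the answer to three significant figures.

E_1 = h²/(8m_eL²) = 7.417×10^-19 J.
|ΔE| = |4² − 6²|·E_1 = 20·7.417×10^-19 J = 1.483×10^-17 J = 92.6 eV.

|ΔE| = 92.6 eV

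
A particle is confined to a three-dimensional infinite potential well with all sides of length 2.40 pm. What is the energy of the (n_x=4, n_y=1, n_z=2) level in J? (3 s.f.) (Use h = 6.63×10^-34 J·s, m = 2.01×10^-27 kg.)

For a 3D rectangular well E = (h²/8m)·Σ n_i²/L_i² = (6.63×10^-34)²/(8·2.01×10^-27) · [4²/(2.40 pm)² + 1²/(2.40 pm)² + 2²/(2.40 pm)²].
Evaluating gives E = 9.97×10^-17 J.

E = 9.97×10^-17 J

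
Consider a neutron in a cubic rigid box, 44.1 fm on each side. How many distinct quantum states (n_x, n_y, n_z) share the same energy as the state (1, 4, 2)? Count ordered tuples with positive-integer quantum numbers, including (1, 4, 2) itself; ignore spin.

The level has n_x² + n_y² + n_z² = 21. The ordered positive-integer solutions are (1, 2, 4), (1, 4, 2), (2, 1, 4), (2, 4, 1), (4, 1, 2), (4, 2, 1).
That gives 6 states.

degeneracy = 6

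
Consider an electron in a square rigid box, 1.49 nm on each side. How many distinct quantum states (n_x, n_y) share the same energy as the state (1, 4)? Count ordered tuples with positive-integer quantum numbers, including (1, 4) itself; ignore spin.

degeneracy = 2

The level has n_x² + n_y² = 17. The ordered positive-integer solutions are (1, 4), (4, 1).
That gives 2 states.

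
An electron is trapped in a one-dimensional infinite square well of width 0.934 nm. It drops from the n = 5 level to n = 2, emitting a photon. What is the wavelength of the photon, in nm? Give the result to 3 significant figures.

E_1 = h²/(8m_eL²) = 6.906×10^-20 J, so ΔE = (5² − 2²)E_1 = 1.450×10^-18 J.
λ = hc/ΔE = (6.626×10^-34·2.998×10^8)/1.450×10^-18 = 1.37×10^-7 m = 137 nm.

λ = 137 nm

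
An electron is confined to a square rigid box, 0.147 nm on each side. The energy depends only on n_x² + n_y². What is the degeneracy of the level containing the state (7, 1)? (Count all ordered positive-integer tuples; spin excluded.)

The level has n_x² + n_y² = 50. The ordered positive-integer solutions are (1, 7), (5, 5), (7, 1).
That gives 3 states.

degeneracy = 3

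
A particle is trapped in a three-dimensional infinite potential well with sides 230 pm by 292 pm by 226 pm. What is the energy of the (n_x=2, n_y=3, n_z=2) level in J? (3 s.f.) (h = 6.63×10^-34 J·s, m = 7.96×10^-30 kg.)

E = 1.79×10^-18 J

For a 3D rectangular well E = (h²/8m)·Σ n_i²/L_i² = (6.63×10^-34)²/(8·7.96×10^-30) · [2²/(230 pm)² + 3²/(292 pm)² + 2²/(226 pm)²].
Evaluating gives E = 1.79×10^-18 J.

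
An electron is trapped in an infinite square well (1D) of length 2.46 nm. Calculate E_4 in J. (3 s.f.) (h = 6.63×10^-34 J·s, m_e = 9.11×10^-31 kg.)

For an infinite well E_n = n²h²/(8m_eL²), so E_1 = h²/(8m_eL²) = (6.63×10^-34)²/(8·9.11×10^-31·(2.46×10^-9 m)²) = 9.967×10^-21 J.
Then E_4 = 4²·E_1 = 16·9.967×10^-21 J = 1.59×10^-19 J.

E_4 = 1.59×10^-19 J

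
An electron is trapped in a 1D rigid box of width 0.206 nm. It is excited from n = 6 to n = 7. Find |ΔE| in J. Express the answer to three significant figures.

|ΔE| = 1.85×10^-17 J

E_1 = h²/(8m_eL²) = 1.420×10^-18 J.
|ΔE| = |6² − 7²|·E_1 = 13·1.420×10^-18 J = 1.85×10^-17 J.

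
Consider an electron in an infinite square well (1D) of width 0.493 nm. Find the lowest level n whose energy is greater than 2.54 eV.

n = 2

E_1 = h²/(8m_eL²) = 2.479×10^-19 J = 1.547 eV.
Need n² > 2.54/1.547 = 1.642, i.e. n > 1.281.
The smallest integer satisfying this is n = 2.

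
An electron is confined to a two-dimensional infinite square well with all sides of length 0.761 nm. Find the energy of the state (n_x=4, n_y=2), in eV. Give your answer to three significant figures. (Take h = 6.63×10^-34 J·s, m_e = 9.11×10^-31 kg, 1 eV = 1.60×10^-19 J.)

E = 13.0 eV

For a 2D rectangular well E = (h²/8m_e)·Σ n_i²/L_i² = (6.63×10^-34)²/(8·9.11×10^-31) · [4²/(0.761 nm)² + 2²/(0.761 nm)²].
Evaluating gives E = 2.083×10^-18 J = 13.0 eV.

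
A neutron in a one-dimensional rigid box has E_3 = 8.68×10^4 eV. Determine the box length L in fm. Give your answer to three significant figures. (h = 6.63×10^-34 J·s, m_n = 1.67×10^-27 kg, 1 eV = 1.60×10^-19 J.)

From E_n = n²h²/(8m_nL²), L = n·h/√(8m_nE_n).
E_3 = 8.68×10^4 eV = 1.389×10^-14 J, so L = 3·6.63×10^-34/√(8·1.67×10^-27·1.389×10^-14) = 1.46×10^-13 m = 146 fm.

L = 146 fm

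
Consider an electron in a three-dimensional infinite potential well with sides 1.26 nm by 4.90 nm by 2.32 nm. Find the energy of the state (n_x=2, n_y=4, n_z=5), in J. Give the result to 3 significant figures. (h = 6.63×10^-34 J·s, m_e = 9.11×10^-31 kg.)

E = 4.72×10^-19 J

For a 3D rectangular well E = (h²/8m_e)·Σ n_i²/L_i² = (6.63×10^-34)²/(8·9.11×10^-31) · [2²/(1.26 nm)² + 4²/(4.90 nm)² + 5²/(2.32 nm)²].
Evaluating gives E = 4.72×10^-19 J.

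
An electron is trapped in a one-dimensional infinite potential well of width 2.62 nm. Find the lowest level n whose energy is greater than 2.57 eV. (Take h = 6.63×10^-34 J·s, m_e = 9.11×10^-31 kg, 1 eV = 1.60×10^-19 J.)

E_1 = h²/(8m_eL²) = 8.787×10^-21 J = 0.05492 eV.
Need n² > 2.57/0.05492 = 46.80, i.e. n > 6.841.
The smallest integer satisfying this is n = 7.

n = 7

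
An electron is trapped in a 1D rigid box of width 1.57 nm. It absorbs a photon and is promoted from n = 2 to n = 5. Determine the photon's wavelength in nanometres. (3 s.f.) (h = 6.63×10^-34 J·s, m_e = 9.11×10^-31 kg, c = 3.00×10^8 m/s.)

E_1 = h²/(8m_eL²) = 2.447×10^-20 J, so ΔE = (5² − 2²)E_1 = 5.139×10^-19 J.
λ = hc/ΔE = (6.63×10^-34·3.00×10^8)/5.139×10^-19 = 3.87×10^-7 m = 387 nm.

λ = 387 nm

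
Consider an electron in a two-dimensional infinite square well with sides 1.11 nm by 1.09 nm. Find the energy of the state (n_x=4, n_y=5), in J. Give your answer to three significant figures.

For a 2D rectangular well E = (h²/8m_e)·Σ n_i²/L_i² = (6.626×10^-34)²/(8·9.109×10^-31) · [4²/(1.11 nm)² + 5²/(1.09 nm)²].
Evaluating gives E = 2.05×10^-18 J.

E = 2.05×10^-18 J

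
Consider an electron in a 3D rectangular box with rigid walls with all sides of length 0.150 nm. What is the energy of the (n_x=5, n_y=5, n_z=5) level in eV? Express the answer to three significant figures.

E = 1.25×10^3 eV

For a 3D rectangular well E = (h²/8m_e)·Σ n_i²/L_i² = (6.626×10^-34)²/(8·9.109×10^-31) · [5²/(0.150 nm)² + 5²/(0.150 nm)² + 5²/(0.150 nm)²].
Evaluating gives E = 2.008×10^-16 J = 1.25×10^3 eV.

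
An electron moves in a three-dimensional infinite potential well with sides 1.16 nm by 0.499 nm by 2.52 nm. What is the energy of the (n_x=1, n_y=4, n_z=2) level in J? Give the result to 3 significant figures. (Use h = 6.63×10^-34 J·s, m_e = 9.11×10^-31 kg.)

For a 3D rectangular well E = (h²/8m_e)·Σ n_i²/L_i² = (6.63×10^-34)²/(8·9.11×10^-31) · [1²/(1.16 nm)² + 4²/(0.499 nm)² + 2²/(2.52 nm)²].
Evaluating gives E = 3.96×10^-18 J.

E = 3.96×10^-18 J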